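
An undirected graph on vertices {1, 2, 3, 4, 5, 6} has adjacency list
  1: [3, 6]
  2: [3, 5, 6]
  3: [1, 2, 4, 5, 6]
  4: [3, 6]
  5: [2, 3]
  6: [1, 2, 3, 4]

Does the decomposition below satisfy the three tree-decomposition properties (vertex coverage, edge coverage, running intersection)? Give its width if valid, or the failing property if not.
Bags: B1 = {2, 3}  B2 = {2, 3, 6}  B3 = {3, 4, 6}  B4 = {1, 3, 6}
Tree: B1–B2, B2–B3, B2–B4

No — vertex 5 appears in no bag.

A tree decomposition must satisfy three properties: every vertex lies in some bag; for every edge, both endpoints lie together in some bag; and for every vertex, the bags containing it form a connected subtree. Here vertex 5 appears in no bag, so the decomposition is invalid.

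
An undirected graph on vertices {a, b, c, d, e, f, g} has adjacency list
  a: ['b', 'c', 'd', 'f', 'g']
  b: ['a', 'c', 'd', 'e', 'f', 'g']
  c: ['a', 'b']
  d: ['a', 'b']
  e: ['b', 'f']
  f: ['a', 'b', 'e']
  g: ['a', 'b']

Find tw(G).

2

A width-2 tree decomposition is:
Bags: B1 = {b, e, f}  B2 = {a, b, f}  B3 = {a, b, d}  B4 = {a, b, g}  B5 = {a, b, c}
Tree: B1–B2, B2–B3, B3–B4, B2–B5
Every bag has size at most 3, so the width is 3 − 1 = 2 and tw(G) ≤ 2. For the lower bound, the 3 vertices {b, e, f} are pairwise adjacent, and any tree decomposition puts a clique entirely inside one bag — forcing width ≥ 2. Combining the bounds, tw(G) = 2.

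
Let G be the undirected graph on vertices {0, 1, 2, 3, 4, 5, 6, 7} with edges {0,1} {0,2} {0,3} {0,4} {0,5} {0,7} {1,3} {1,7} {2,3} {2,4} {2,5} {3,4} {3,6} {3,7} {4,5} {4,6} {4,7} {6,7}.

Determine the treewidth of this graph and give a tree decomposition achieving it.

Treewidth 3.
Bags: B1 = {3, 4, 6, 7}  B2 = {0, 3, 4, 7}  B3 = {0, 1, 3, 7}  B4 = {0, 2, 3, 4}  B5 = {0, 2, 4, 5}
Tree: B1–B2, B2–B3, B2–B4, B4–B5

The largest bag has 4 vertices, giving width 3; this decomposition certifies tw(G) ≤ 3. Conversely, {0, 1, 3, 7} is a clique of size 4, and the vertices of any clique must share a bag in every tree decomposition; so some bag has ≥ 4 vertices and tw(G) ≥ 3. Combining the bounds, tw(G) = 3.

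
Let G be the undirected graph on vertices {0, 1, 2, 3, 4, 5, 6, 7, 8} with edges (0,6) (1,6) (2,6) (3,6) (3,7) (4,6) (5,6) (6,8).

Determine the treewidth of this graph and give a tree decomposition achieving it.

Each bag holds 2 vertices, so the decomposition has width 1, which upper-bounds the treewidth. Any graph with an edge has treewidth ≥ 1, and G has the edge 6–2. The upper and lower bounds meet at 1, so that is the treewidth.

Treewidth 1.
Bags: B1 = {2, 6}  B2 = {4, 6}  B3 = {5, 6}  B4 = {3, 6}  B5 = {3, 7}  B6 = {6, 8}  B7 = {1, 6}  B8 = {0, 6}
Tree: B1–B2, B1–B3, B3–B4, B4–B5, B3–B6, B1–B7, B4–B8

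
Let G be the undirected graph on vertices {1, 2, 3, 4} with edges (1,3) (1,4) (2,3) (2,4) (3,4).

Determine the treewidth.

A width-2 tree decomposition is:
Bags: B1 = {1, 3, 4}  B2 = {2, 3, 4}
Tree: B1–B2
Each bag holds 3 vertices, so the decomposition has width 2, which upper-bounds the treewidth. For the lower bound, the 3 vertices {1, 3, 4} are pairwise adjacent, and any tree decomposition puts a clique entirely inside one bag — forcing width ≥ 2. The upper and lower bounds meet at 2, so that is the treewidth.

2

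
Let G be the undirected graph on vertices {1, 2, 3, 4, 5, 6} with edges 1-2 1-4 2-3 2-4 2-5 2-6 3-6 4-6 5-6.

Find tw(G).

2

A width-2 tree decomposition is:
Bags: B1 = {1, 2, 4}  B2 = {2, 4, 6}  B3 = {2, 5, 6}  B4 = {2, 3, 6}
Tree: B1–B2, B2–B3, B2–B4
Each bag holds 3 vertices, so the decomposition has width 2, which upper-bounds the treewidth. Conversely, {1, 2, 4} is a clique of size 3, and the vertices of any clique must share a bag in every tree decomposition; so some bag has ≥ 3 vertices and tw(G) ≥ 2. The upper and lower bounds meet at 2, so that is the treewidth.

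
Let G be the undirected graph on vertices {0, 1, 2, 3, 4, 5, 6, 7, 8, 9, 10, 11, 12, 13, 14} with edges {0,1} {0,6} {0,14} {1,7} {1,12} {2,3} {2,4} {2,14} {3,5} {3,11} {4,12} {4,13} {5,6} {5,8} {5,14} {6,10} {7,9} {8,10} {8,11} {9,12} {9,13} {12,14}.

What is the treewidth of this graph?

A width-3 tree decomposition is:
Bags: B1 = {6, 8, 10, 11}  B2 = {5, 6, 8, 11}  B3 = {3, 5, 6, 11}  B4 = {0, 3, 5, 6}  B5 = {0, 3, 5, 14}  B6 = {0, 2, 3, 14}  B7 = {0, 1, 2, 14}  B8 = {1, 2, 12, 14}  B9 = {1, 2, 4, 12}  B10 = {1, 4, 7, 12}  B11 = {4, 7, 9, 12}  B12 = {4, 7, 9, 13}
Tree: B1–B2, B2–B3, B3–B4, B4–B5, B5–B6, B6–B7, B7–B8, B8–B9, B9–B10, B10–B11, B11–B12
The largest bag has 4 vertices, giving width 3; this decomposition certifies tw(G) ≤ 3. For the lower bound: the 4 vertex sets {8,10,11}, {6}, {5}, {0,2,3,14} are disjoint, each induces a connected subgraph, and every pair is joined by at least one edge of G. Contracting each set to a single vertex therefore yields K_{4} as a minor, and since treewidth is minor-monotone, tw(G) ≥ tw(K_{4}) = 3. The upper and lower bounds meet at 3, so that is the treewidth.

3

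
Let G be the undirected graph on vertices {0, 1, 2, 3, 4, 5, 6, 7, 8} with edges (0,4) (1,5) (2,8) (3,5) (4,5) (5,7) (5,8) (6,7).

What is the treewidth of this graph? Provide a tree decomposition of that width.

Treewidth 1.
Bags: B1 = {5, 8}  B2 = {4, 5}  B3 = {2, 8}  B4 = {0, 4}  B5 = {3, 5}  B6 = {5, 7}  B7 = {1, 5}  B8 = {6, 7}
Tree: B1–B2, B1–B3, B2–B4, B1–B5, B5–B6, B6–B7, B6–B8

Each bag holds 2 vertices, so the decomposition has width 1, which upper-bounds the treewidth. Since G has at least one edge (e.g. 8–5), it is not an edgeless graph, so tw(G) ≥ 1. Hence tw(G) = 1 exactly.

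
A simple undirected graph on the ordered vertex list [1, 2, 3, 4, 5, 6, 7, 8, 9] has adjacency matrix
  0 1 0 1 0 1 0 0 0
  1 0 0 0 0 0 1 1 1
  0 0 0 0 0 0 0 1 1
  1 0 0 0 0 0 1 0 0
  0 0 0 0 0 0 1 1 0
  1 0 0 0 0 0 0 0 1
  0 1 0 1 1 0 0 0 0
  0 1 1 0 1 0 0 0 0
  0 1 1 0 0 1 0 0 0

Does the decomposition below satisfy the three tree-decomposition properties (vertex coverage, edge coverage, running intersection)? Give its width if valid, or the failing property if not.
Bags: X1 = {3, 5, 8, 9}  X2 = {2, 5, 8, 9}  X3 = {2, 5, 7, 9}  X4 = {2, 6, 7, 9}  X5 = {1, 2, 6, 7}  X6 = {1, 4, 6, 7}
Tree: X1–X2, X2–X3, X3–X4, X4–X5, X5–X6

Vertex coverage: the bags together contain {1, 2, 3, 4, 5, 6, 7, 8, 9}, the full vertex set. Edge coverage: each edge of G has both endpoints in at least one bag. Running intersection: for every vertex, the bags containing it form a connected subtree. All three properties hold, so this is a valid tree decomposition of width max|bag| − 1 = 3, and hence tw(G) ≤ 3.

Yes; width 3.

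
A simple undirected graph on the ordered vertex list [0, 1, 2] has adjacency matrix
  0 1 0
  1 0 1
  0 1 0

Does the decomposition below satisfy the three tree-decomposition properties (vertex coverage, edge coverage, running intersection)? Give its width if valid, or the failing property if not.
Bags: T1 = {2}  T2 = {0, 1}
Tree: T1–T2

No — edge (1,2) lies in no bag.

A tree decomposition must satisfy three properties: every vertex lies in some bag; for every edge, both endpoints lie together in some bag; and for every vertex, the bags containing it form a connected subtree. Here edge (1,2) lies in no bag, so the decomposition is invalid.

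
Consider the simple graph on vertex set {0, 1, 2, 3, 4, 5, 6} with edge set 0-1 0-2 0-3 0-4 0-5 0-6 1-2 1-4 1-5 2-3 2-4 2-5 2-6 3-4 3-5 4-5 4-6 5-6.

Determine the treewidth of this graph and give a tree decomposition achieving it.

Treewidth 4.
One such decomposition:
Bags: B1 = {0, 2, 3, 4, 5}  B2 = {0, 1, 2, 4, 5}  B3 = {0, 2, 4, 5, 6}
Tree: B1–B2, B1–B3

Every bag has size at most 5, so the width is 5 − 1 = 4 and tw(G) ≤ 4. On the other hand G contains the 5-clique {0, 1, 2, 4, 5}. A clique must lie in a single bag of any decomposition, so no decomposition can have width below 4. Combining the bounds, tw(G) = 4.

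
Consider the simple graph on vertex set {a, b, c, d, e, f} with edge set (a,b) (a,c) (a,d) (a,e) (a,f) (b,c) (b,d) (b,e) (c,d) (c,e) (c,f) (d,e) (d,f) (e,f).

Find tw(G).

4

A width-4 tree decomposition is:
Bags: B1 = {a, b, c, d, e}  B2 = {a, c, d, e, f}
Tree: B1–B2
The largest bag has 5 vertices, giving width 4; this decomposition certifies tw(G) ≤ 4. Conversely, {a, c, d, e, f} is a clique of size 5, and the vertices of any clique must share a bag in every tree decomposition; so some bag has ≥ 5 vertices and tw(G) ≥ 4. Combining the bounds, tw(G) = 4.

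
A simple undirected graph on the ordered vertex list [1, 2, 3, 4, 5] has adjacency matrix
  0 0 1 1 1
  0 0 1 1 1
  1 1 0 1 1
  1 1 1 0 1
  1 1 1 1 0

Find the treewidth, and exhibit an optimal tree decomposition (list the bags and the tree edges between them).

Treewidth 3.
One such decomposition:
Bags: B1 = {1, 3, 4, 5}  B2 = {2, 3, 4, 5}
Tree: B1–B2

Every bag has size at most 4, so the width is 4 − 1 = 3 and tw(G) ≤ 3. On the other hand G contains the 4-clique {1, 3, 4, 5}. A clique must lie in a single bag of any decomposition, so no decomposition can have width below 3. Combining the bounds, tw(G) = 3.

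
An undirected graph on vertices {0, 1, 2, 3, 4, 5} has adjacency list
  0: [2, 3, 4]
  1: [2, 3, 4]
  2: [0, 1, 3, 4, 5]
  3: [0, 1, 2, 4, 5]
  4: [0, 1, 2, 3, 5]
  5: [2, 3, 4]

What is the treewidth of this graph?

3

A width-3 tree decomposition is:
Bags: B1 = {1, 2, 3, 4}  B2 = {2, 3, 4, 5}  B3 = {0, 2, 3, 4}
Tree: B1–B2, B1–B3
Each bag holds 4 vertices, so the decomposition has width 3, which upper-bounds the treewidth. For the lower bound, the 4 vertices {0, 2, 3, 4} are pairwise adjacent, and any tree decomposition puts a clique entirely inside one bag — forcing width ≥ 3. Combining the bounds, tw(G) = 3.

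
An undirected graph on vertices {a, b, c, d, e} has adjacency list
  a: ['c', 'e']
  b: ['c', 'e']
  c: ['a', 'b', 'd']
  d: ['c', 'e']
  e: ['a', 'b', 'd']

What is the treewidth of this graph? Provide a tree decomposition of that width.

Treewidth 2.
One optimal decomposition is:
Bags: B1 = {b, c, e}  B2 = {a, c, e}  B3 = {c, d, e}
Tree: B1–B2, B2–B3

Every bag has size at most 3, so the width is 3 − 1 = 2 and tw(G) ≤ 2. Since b–c–a–e–b is a cycle in G, G is not acyclic. Forests are exactly the graphs of treewidth ≤ 1, so tw(G) ≥ 2. The upper and lower bounds meet at 2, so that is the treewidth.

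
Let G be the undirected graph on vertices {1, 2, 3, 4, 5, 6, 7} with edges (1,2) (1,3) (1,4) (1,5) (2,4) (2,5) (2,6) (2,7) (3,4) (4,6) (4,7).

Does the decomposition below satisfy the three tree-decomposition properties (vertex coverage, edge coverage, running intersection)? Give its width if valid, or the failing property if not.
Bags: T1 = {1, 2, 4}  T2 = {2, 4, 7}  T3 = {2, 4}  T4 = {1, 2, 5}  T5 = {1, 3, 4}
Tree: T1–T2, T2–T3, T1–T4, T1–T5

No — vertex 6 appears in no bag.

A tree decomposition must satisfy three properties: every vertex lies in some bag; for every edge, both endpoints lie together in some bag; and for every vertex, the bags containing it form a connected subtree. Here vertex 6 appears in no bag, so the decomposition is invalid.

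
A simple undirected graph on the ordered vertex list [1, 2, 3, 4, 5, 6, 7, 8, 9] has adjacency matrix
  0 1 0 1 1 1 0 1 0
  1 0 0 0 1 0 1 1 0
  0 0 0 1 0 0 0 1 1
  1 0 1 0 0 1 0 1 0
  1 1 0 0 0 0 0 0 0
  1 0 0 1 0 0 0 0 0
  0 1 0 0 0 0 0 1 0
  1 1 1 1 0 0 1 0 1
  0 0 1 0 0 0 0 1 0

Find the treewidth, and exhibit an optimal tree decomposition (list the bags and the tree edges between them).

Treewidth 2.
One such decomposition:
Bags: B1 = {1, 2, 8}  B2 = {1, 4, 8}  B3 = {2, 7, 8}  B4 = {3, 4, 8}  B5 = {1, 4, 6}  B6 = {3, 8, 9}  B7 = {1, 2, 5}
Tree: B1–B2, B1–B3, B2–B4, B2–B5, B4–B6, B1–B7

The largest bag has 3 vertices, giving width 2; this decomposition certifies tw(G) ≤ 2. For the lower bound, the 3 vertices {1, 2, 8} are pairwise adjacent, and any tree decomposition puts a clique entirely inside one bag — forcing width ≥ 2. Hence tw(G) = 2 exactly.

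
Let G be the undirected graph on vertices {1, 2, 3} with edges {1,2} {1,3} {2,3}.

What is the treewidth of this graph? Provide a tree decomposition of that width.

Treewidth 2.
One optimal decomposition is:
Bags: B1 = {1, 2, 3}
Tree: (single bag)

With just one bag of size 3, the width is 3 − 1 = 2, so tw(G) ≤ 2. For the lower bound, the 3 vertices {1, 2, 3} are pairwise adjacent, and any tree decomposition puts a clique entirely inside one bag — forcing width ≥ 2. Combining the bounds, tw(G) = 2.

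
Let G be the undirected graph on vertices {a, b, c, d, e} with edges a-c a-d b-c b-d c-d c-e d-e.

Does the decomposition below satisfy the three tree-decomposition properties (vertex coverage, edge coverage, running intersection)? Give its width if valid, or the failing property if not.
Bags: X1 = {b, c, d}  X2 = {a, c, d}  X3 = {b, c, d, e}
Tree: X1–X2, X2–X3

A tree decomposition must satisfy three properties: every vertex lies in some bag; for every edge, both endpoints lie together in some bag; and for every vertex, the bags containing it form a connected subtree. Here bags containing vertex b are not connected in the tree, so the decomposition is invalid.

No — bags containing vertex b are not connected in the tree.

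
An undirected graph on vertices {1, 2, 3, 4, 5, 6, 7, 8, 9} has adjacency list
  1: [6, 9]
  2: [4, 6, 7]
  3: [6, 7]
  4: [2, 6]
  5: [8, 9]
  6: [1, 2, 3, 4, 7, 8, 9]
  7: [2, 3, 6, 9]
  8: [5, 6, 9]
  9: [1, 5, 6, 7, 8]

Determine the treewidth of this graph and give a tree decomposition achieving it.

The largest bag has 3 vertices, giving width 2; this decomposition certifies tw(G) ≤ 2. For the lower bound, the 3 vertices {5, 8, 9} are pairwise adjacent, and any tree decomposition puts a clique entirely inside one bag — forcing width ≥ 2. The upper and lower bounds meet at 2, so that is the treewidth.

Treewidth 2.
One such decomposition:
Bags: B1 = {6, 8, 9}  B2 = {1, 6, 9}  B3 = {5, 8, 9}  B4 = {6, 7, 9}  B5 = {2, 6, 7}  B6 = {3, 6, 7}  B7 = {2, 4, 6}
Tree: B1–B2, B1–B3, B1–B4, B4–B5, B5–B6, B5–B7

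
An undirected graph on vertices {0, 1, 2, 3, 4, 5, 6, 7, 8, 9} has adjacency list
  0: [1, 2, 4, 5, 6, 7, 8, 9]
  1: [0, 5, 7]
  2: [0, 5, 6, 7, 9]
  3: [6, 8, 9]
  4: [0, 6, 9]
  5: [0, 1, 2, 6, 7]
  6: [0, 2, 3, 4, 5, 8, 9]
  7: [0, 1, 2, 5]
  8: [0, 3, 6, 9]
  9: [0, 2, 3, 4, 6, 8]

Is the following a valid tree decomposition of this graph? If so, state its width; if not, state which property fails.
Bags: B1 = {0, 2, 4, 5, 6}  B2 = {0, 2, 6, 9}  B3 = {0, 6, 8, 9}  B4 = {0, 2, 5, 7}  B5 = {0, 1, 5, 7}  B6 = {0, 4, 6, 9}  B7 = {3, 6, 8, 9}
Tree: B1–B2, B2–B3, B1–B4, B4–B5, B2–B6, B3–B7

A tree decomposition must satisfy three properties: every vertex lies in some bag; for every edge, both endpoints lie together in some bag; and for every vertex, the bags containing it form a connected subtree. Here bags containing vertex 4 are not connected in the tree, so the decomposition is invalid.

No — bags containing vertex 4 are not connected in the tree.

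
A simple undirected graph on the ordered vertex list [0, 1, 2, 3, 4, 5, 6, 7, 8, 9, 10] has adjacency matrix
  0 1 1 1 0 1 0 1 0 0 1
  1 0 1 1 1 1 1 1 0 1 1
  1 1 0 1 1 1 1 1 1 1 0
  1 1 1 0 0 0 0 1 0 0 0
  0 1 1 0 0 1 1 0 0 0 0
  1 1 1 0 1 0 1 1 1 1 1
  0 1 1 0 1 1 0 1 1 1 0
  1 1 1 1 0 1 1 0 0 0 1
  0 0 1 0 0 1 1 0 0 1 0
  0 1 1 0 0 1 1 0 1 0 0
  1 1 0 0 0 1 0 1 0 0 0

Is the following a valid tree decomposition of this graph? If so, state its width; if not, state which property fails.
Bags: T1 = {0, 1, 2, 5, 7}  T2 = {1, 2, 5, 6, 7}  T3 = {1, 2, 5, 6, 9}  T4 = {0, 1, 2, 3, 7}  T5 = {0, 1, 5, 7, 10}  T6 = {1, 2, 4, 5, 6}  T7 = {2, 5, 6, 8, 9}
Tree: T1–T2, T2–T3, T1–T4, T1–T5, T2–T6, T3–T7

Yes; width 4.

Every vertex of G appears in some bag (union = {0, 1, 2, 3, 4, 5, 6, 7, 8, 9, 10}); every edge is covered by a bag; and for each vertex v the set of bags containing v is connected in the bag tree. The decomposition is therefore valid. The largest bag has 5 vertices, so the width is 4.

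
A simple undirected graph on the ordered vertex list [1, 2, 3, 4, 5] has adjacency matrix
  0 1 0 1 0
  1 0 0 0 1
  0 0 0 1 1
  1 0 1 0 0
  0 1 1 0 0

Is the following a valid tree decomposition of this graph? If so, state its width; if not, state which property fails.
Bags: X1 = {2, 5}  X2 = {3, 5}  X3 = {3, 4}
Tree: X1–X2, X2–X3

No — vertex 1 appears in no bag.

A tree decomposition must satisfy three properties: every vertex lies in some bag; for every edge, both endpoints lie together in some bag; and for every vertex, the bags containing it form a connected subtree. Here vertex 1 appears in no bag, so the decomposition is invalid.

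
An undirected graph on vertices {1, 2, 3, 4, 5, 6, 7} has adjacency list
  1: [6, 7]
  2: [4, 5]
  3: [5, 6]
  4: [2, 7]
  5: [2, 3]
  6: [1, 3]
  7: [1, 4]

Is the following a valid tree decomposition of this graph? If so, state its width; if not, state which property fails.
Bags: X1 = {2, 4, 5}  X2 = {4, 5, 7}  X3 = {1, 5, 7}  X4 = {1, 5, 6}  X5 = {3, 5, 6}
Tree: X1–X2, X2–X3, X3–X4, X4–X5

Checking the three conditions: (i) the bags cover all of {1, 2, 3, 4, 5, 6, 7}; (ii) for each edge, some bag contains both endpoints; (iii) the bags containing any fixed vertex form a subtree. All hold, so the decomposition is valid with width 3 − 1 = 2.

Yes; width 2.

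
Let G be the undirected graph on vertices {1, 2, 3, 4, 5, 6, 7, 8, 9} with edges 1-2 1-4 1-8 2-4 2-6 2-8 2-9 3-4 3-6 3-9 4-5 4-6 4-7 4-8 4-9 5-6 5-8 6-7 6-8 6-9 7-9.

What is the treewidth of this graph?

A width-3 tree decomposition is:
Bags: B1 = {4, 6, 7, 9}  B2 = {3, 4, 6, 9}  B3 = {2, 4, 6, 9}  B4 = {2, 4, 6, 8}  B5 = {1, 2, 4, 8}  B6 = {4, 5, 6, 8}
Tree: B1–B2, B2–B3, B3–B4, B4–B5, B4–B6
The largest bag has 4 vertices, giving width 3; this decomposition certifies tw(G) ≤ 3. On the other hand G contains the 4-clique {1, 2, 4, 8}. A clique must lie in a single bag of any decomposition, so no decomposition can have width below 3. Therefore the treewidth is 3.

3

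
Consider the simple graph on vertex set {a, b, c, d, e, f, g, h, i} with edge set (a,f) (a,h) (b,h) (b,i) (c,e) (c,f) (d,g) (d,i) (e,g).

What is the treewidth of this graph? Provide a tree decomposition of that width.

The largest bag has 3 vertices, giving width 2; this decomposition certifies tw(G) ≤ 2. For the lower bound, G contains the cycle e–c–f–a–h–b–i–d–g–e, so G is not a forest; only forests have treewidth ≤ 1, hence tw(G) ≥ 2. Hence tw(G) = 2 exactly.

Treewidth 2.
Bags: B1 = {c, e, f}  B2 = {a, e, f}  B3 = {a, e, h}  B4 = {b, e, h}  B5 = {b, e, i}  B6 = {d, e, i}  B7 = {d, e, g}
Tree: B1–B2, B2–B3, B3–B4, B4–B5, B5–B6, B6–B7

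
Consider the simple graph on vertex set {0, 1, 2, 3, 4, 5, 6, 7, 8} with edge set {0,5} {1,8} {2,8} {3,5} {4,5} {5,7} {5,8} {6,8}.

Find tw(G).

A width-1 tree decomposition is:
Bags: B1 = {5, 8}  B2 = {2, 8}  B3 = {0, 5}  B4 = {6, 8}  B5 = {4, 5}  B6 = {3, 5}  B7 = {5, 7}  B8 = {1, 8}
Tree: B1–B2, B1–B3, B1–B4, B1–B5, B5–B6, B3–B7, B2–B8
Every bag has size at most 2, so the width is 2 − 1 = 1 and tw(G) ≤ 1. G has an edge, so its treewidth is at least 1. Hence tw(G) = 1 exactly.

1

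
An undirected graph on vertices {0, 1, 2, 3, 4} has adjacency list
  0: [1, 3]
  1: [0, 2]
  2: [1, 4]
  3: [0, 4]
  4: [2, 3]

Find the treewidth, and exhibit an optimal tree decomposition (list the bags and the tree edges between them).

The largest bag has 3 vertices, giving width 2; this decomposition certifies tw(G) ≤ 2. Since 0–1–2–4–3–0 is a cycle in G, G is not acyclic. Forests are exactly the graphs of treewidth ≤ 1, so tw(G) ≥ 2. The upper and lower bounds meet at 2, so that is the treewidth.

Treewidth 2.
One optimal decomposition is:
Bags: B1 = {0, 1, 2}  B2 = {0, 2, 4}  B3 = {0, 3, 4}
Tree: B1–B2, B2–B3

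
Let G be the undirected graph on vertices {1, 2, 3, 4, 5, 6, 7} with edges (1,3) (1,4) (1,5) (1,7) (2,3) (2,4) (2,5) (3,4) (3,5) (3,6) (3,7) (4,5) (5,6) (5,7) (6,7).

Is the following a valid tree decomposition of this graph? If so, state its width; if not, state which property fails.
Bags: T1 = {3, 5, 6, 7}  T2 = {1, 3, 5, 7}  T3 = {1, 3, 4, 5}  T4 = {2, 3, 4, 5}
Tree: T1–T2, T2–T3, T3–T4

Yes; width 3.

Vertex coverage: the bags together contain {1, 2, 3, 4, 5, 6, 7}, the full vertex set. Edge coverage: each edge of G has both endpoints in at least one bag. Running intersection: for every vertex, the bags containing it form a connected subtree. All three properties hold, so this is a valid tree decomposition of width max|bag| − 1 = 3, and hence tw(G) ≤ 3.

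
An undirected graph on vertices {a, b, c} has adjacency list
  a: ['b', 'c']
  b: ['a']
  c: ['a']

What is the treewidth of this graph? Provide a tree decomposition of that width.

Treewidth 1.
One such decomposition:
Bags: B1 = {a, c}  B2 = {a, b}
Tree: B1–B2

Every bag has size at most 2, so the width is 2 − 1 = 1 and tw(G) ≤ 1. Since G has at least one edge (e.g. c–a), it is not an edgeless graph, so tw(G) ≥ 1. Combining the bounds, tw(G) = 1.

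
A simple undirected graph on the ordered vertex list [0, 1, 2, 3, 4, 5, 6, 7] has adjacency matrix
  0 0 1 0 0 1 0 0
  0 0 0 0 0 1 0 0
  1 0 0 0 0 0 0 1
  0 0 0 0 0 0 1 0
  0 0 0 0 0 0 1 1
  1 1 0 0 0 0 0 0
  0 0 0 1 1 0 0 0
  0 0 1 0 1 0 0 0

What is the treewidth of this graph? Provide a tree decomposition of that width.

The largest bag has 2 vertices, giving width 1; this decomposition certifies tw(G) ≤ 1. Any graph with an edge has treewidth ≥ 1, and G has the edge 1–5. The upper and lower bounds meet at 1, so that is the treewidth.

Treewidth 1.
One optimal decomposition is:
Bags: B1 = {1, 5}  B2 = {0, 5}  B3 = {0, 2}  B4 = {2, 7}  B5 = {4, 7}  B6 = {4, 6}  B7 = {3, 6}
Tree: B1–B2, B2–B3, B3–B4, B4–B5, B5–B6, B6–B7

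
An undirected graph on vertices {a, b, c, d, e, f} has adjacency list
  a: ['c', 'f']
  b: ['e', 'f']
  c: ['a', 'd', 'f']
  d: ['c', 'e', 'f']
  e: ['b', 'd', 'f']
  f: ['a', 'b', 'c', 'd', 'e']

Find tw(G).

A width-2 tree decomposition is:
Bags: B1 = {d, e, f}  B2 = {c, d, f}  B3 = {b, e, f}  B4 = {a, c, f}
Tree: B1–B2, B1–B3, B2–B4
Each bag holds 3 vertices, so the decomposition has width 2, which upper-bounds the treewidth. Conversely, {d, e, f} is a clique of size 3, and the vertices of any clique must share a bag in every tree decomposition; so some bag has ≥ 3 vertices and tw(G) ≥ 2. Therefore the treewidth is 2.

2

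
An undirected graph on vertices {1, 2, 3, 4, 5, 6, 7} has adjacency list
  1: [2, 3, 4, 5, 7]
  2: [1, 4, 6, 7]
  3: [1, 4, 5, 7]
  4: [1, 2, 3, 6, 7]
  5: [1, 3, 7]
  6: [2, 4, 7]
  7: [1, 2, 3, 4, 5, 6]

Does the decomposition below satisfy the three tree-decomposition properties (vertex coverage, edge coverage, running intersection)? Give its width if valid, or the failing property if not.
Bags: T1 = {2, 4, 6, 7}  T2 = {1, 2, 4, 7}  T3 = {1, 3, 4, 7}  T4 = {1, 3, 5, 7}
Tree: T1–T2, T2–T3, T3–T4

Vertex coverage: the bags together contain {1, 2, 3, 4, 5, 6, 7}, the full vertex set. Edge coverage: each edge of G has both endpoints in at least one bag. Running intersection: for every vertex, the bags containing it form a connected subtree. All three properties hold, so this is a valid tree decomposition of width max|bag| − 1 = 3, and hence tw(G) ≤ 3.

Yes; width 3.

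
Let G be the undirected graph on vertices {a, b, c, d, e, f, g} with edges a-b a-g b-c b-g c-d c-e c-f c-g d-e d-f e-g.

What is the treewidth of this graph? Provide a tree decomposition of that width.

Every bag has size at most 3, so the width is 3 − 1 = 2 and tw(G) ≤ 2. Conversely, {c, d, e} is a clique of size 3, and the vertices of any clique must share a bag in every tree decomposition; so some bag has ≥ 3 vertices and tw(G) ≥ 2. Combining the bounds, tw(G) = 2.

Treewidth 2.
Bags: B1 = {c, e, g}  B2 = {c, d, e}  B3 = {c, d, f}  B4 = {b, c, g}  B5 = {a, b, g}
Tree: B1–B2, B2–B3, B1–B4, B4–B5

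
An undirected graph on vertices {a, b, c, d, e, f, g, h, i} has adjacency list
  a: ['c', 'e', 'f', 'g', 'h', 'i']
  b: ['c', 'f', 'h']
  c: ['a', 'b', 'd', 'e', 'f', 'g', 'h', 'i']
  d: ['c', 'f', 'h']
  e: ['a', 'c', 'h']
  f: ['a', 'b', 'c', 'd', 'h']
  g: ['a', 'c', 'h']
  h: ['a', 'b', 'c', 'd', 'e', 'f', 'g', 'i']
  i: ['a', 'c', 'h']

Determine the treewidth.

A width-3 tree decomposition is:
Bags: B1 = {c, d, f, h}  B2 = {b, c, f, h}  B3 = {a, c, f, h}  B4 = {a, c, e, h}  B5 = {a, c, g, h}  B6 = {a, c, h, i}
Tree: B1–B2, B1–B3, B3–B4, B3–B5, B3–B6
The largest bag has 4 vertices, giving width 3; this decomposition certifies tw(G) ≤ 3. On the other hand G contains the 4-clique {c, d, f, h}. A clique must lie in a single bag of any decomposition, so no decomposition can have width below 3. The upper and lower bounds meet at 3, so that is the treewidth.

3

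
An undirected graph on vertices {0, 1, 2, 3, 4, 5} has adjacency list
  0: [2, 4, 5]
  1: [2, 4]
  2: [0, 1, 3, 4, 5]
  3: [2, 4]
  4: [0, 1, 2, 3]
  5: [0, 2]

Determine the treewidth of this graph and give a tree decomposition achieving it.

Treewidth 2.
Bags: B1 = {2, 3, 4}  B2 = {1, 2, 4}  B3 = {0, 2, 4}  B4 = {0, 2, 5}
Tree: B1–B2, B1–B3, B3–B4

The largest bag has 3 vertices, giving width 2; this decomposition certifies tw(G) ≤ 2. Conversely, {0, 2, 4} is a clique of size 3, and the vertices of any clique must share a bag in every tree decomposition; so some bag has ≥ 3 vertices and tw(G) ≥ 2. Therefore the treewidth is 2.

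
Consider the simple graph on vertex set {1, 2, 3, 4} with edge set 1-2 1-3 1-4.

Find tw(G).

A width-1 tree decomposition is:
Bags: B1 = {1, 4}  B2 = {1, 3}  B3 = {1, 2}
Tree: B1–B2, B2–B3
Every bag has size at most 2, so the width is 2 − 1 = 1 and tw(G) ≤ 1. G has an edge, so its treewidth is at least 1. Combining the bounds, tw(G) = 1.

1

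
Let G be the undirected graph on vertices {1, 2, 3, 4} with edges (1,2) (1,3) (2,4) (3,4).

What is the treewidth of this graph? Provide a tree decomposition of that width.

Every bag has size at most 3, so the width is 3 − 1 = 2 and tw(G) ≤ 2. Since 1–3–4–2–1 is a cycle in G, G is not acyclic. Forests are exactly the graphs of treewidth ≤ 1, so tw(G) ≥ 2. Hence tw(G) = 2 exactly.

Treewidth 2.
Bags: B1 = {1, 3, 4}  B2 = {1, 2, 4}
Tree: B1–B2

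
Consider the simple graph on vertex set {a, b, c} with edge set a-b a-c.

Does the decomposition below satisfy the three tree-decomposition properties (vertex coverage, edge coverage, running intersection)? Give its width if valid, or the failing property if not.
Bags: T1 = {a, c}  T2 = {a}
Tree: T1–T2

No — vertex b appears in no bag.

A tree decomposition must satisfy three properties: every vertex lies in some bag; for every edge, both endpoints lie together in some bag; and for every vertex, the bags containing it form a connected subtree. Here vertex b appears in no bag, so the decomposition is invalid.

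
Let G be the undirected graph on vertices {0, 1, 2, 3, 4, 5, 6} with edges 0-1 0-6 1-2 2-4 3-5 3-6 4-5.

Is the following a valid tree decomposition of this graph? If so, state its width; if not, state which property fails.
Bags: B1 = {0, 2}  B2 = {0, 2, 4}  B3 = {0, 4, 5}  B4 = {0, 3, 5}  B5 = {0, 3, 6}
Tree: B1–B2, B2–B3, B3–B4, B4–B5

No — vertex 1 appears in no bag.

A tree decomposition must satisfy three properties: every vertex lies in some bag; for every edge, both endpoints lie together in some bag; and for every vertex, the bags containing it form a connected subtree. Here vertex 1 appears in no bag, so the decomposition is invalid.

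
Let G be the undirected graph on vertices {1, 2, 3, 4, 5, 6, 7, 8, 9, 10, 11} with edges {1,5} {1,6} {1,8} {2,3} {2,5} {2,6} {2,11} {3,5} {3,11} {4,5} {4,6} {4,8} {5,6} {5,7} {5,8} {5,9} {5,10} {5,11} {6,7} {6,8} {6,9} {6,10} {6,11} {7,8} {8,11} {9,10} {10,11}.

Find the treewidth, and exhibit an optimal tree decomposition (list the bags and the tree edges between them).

The largest bag has 4 vertices, giving width 3; this decomposition certifies tw(G) ≤ 3. For the lower bound, the 4 vertices {2, 3, 5, 11} are pairwise adjacent, and any tree decomposition puts a clique entirely inside one bag — forcing width ≥ 3. Therefore the treewidth is 3.

Treewidth 3.
Bags: B1 = {2, 5, 6, 11}  B2 = {5, 6, 8, 11}  B3 = {5, 6, 7, 8}  B4 = {2, 3, 5, 11}  B5 = {1, 5, 6, 8}  B6 = {5, 6, 10, 11}  B7 = {5, 6, 9, 10}  B8 = {4, 5, 6, 8}
Tree: B1–B2, B2–B3, B1–B4, B2–B5, B1–B6, B6–B7, B2–B8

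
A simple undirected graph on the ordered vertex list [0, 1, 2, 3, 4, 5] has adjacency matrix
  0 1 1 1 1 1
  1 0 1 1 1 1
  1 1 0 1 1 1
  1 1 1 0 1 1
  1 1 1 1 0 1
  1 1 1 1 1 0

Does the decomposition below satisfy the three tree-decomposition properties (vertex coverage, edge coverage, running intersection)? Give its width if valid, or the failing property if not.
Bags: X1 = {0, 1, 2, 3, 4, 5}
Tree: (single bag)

Yes; width 5.

Vertex coverage: the bags together contain {0, 1, 2, 3, 4, 5}, the full vertex set. Edge coverage: each edge of G has both endpoints in at least one bag. Running intersection: for every vertex, the bags containing it form a connected subtree. All three properties hold, so this is a valid tree decomposition of width max|bag| − 1 = 5, and hence tw(G) ≤ 5.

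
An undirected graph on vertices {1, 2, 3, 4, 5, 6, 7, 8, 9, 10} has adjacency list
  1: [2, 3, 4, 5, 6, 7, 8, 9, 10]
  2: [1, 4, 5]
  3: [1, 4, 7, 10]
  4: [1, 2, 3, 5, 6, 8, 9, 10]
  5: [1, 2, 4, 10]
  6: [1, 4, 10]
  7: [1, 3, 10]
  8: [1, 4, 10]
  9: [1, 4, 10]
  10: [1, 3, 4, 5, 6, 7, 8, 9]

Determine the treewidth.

3

A width-3 tree decomposition is:
Bags: B1 = {1, 4, 8, 10}  B2 = {1, 4, 5, 10}  B3 = {1, 4, 6, 10}  B4 = {1, 3, 4, 10}  B5 = {1, 3, 7, 10}  B6 = {1, 2, 4, 5}  B7 = {1, 4, 9, 10}
Tree: B1–B2, B1–B3, B2–B4, B4–B5, B2–B6, B4–B7
The largest bag has 4 vertices, giving width 3; this decomposition certifies tw(G) ≤ 3. Conversely, {1, 2, 4, 5} is a clique of size 4, and the vertices of any clique must share a bag in every tree decomposition; so some bag has ≥ 4 vertices and tw(G) ≥ 3. Therefore the treewidth is 3.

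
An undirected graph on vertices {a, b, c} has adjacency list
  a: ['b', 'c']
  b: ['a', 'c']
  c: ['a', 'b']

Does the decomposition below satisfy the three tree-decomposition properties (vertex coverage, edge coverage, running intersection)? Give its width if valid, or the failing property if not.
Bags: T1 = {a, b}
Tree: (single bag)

A tree decomposition must satisfy three properties: every vertex lies in some bag; for every edge, both endpoints lie together in some bag; and for every vertex, the bags containing it form a connected subtree. Here vertex c appears in no bag, so the decomposition is invalid.

No — vertex c appears in no bag.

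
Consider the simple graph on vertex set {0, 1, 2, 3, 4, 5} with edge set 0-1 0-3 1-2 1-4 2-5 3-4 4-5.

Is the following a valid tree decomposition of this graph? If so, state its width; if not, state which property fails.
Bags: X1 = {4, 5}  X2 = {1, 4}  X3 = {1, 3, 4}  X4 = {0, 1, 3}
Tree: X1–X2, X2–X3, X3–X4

No — vertex 2 appears in no bag.

A tree decomposition must satisfy three properties: every vertex lies in some bag; for every edge, both endpoints lie together in some bag; and for every vertex, the bags containing it form a connected subtree. Here vertex 2 appears in no bag, so the decomposition is invalid.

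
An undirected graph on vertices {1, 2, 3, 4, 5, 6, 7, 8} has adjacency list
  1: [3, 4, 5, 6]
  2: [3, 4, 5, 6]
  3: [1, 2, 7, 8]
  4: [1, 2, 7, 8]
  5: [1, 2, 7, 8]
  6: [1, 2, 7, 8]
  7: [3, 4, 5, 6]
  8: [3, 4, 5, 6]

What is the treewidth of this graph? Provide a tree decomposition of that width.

Every bag has size at most 5, so the width is 5 − 1 = 4 and tw(G) ≤ 4. For the lower bound: the 5 vertex sets {2,4}, {5,7}, {1,3}, {6}, {8} are disjoint, each induces a connected subgraph, and every pair is joined by at least one edge of G. Contracting each set to a single vertex therefore yields K_{5} as a minor, and since treewidth is minor-monotone, tw(G) ≥ tw(K_{5}) = 4. Combining the bounds, tw(G) = 4.

Treewidth 4.
One optimal decomposition is:
Bags: B1 = {2, 3, 4, 5, 6}  B2 = {3, 4, 5, 6, 7}  B3 = {1, 3, 4, 5, 6}  B4 = {3, 4, 5, 6, 8}
Tree: B1–B2, B2–B3, B3–B4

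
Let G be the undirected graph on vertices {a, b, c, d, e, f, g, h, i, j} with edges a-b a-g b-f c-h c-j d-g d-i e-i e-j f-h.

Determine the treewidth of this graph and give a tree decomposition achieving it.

Treewidth 2.
One optimal decomposition is:
Bags: B1 = {a, b, g}  B2 = {b, d, g}  B3 = {b, d, i}  B4 = {b, e, i}  B5 = {b, e, j}  B6 = {b, c, j}  B7 = {b, c, h}  B8 = {b, f, h}
Tree: B1–B2, B2–B3, B3–B4, B4–B5, B5–B6, B6–B7, B7–B8

Every bag has size at most 3, so the width is 3 − 1 = 2 and tw(G) ≤ 2. Since b–a–g–d–i–e–j–c–h–f–b is a cycle in G, G is not acyclic. Forests are exactly the graphs of treewidth ≤ 1, so tw(G) ≥ 2. Combining the bounds, tw(G) = 2.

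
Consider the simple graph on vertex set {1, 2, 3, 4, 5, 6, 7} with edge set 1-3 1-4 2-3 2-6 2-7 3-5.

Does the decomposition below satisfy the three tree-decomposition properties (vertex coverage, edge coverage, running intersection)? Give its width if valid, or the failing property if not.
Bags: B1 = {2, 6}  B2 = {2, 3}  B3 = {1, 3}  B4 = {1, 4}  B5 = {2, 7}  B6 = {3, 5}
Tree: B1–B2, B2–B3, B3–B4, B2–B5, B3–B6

Every vertex of G appears in some bag (union = {1, 2, 3, 4, 5, 6, 7}); every edge is covered by a bag; and for each vertex v the set of bags containing v is connected in the bag tree. The decomposition is therefore valid. The largest bag has 2 vertices, so the width is 1.

Yes; width 1.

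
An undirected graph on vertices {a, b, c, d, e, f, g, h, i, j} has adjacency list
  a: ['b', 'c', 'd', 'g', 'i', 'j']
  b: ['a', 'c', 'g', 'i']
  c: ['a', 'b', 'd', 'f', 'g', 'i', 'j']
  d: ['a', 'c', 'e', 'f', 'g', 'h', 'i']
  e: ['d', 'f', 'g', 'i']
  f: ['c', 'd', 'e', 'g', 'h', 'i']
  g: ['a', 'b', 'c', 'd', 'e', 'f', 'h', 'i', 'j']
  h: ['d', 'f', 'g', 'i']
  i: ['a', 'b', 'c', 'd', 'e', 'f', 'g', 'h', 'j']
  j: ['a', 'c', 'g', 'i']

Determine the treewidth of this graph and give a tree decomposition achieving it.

Every bag has size at most 5, so the width is 5 − 1 = 4 and tw(G) ≤ 4. On the other hand G contains the 5-clique {a, c, d, g, i}. A clique must lie in a single bag of any decomposition, so no decomposition can have width below 4. Hence tw(G) = 4 exactly.

Treewidth 4.
One optimal decomposition is:
Bags: B1 = {a, c, g, i, j}  B2 = {a, c, d, g, i}  B3 = {c, d, f, g, i}  B4 = {a, b, c, g, i}  B5 = {d, e, f, g, i}  B6 = {d, f, g, h, i}
Tree: B1–B2, B2–B3, B1–B4, B3–B5, B5–B6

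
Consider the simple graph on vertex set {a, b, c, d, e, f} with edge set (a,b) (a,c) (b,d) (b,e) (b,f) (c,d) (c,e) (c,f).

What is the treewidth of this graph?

2

A width-2 tree decomposition is:
Bags: B1 = {a, b, c}  B2 = {b, c, d}  B3 = {b, c, e}  B4 = {b, c, f}
Tree: B1–B2, B2–B3, B3–B4
Every bag has size at most 3, so the width is 3 − 1 = 2 and tw(G) ≤ 2. The edges b–a–c–d–b form a cycle, so G is not a tree and its treewidth is at least 2. Combining the bounds, tw(G) = 2.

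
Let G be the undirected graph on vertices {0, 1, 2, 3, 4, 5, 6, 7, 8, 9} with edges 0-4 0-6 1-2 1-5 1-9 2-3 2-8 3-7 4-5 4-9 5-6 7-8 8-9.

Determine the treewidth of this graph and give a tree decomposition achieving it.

Treewidth 2.
Bags: B1 = {0, 5, 6}  B2 = {0, 4, 5}  B3 = {1, 4, 5}  B4 = {1, 4, 9}  B5 = {1, 2, 9}  B6 = {2, 8, 9}  B7 = {2, 3, 8}  B8 = {3, 7, 8}
Tree: B1–B2, B2–B3, B3–B4, B4–B5, B5–B6, B6–B7, B7–B8

Every bag has size at most 3, so the width is 3 − 1 = 2 and tw(G) ≤ 2. Since 6–0–4–5–6 is a cycle in G, G is not acyclic. Forests are exactly the graphs of treewidth ≤ 1, so tw(G) ≥ 2. Hence tw(G) = 2 exactly.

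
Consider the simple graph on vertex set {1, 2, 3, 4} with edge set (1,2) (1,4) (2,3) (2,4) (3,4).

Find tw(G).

2

A width-2 tree decomposition is:
Bags: B1 = {2, 3, 4}  B2 = {1, 2, 4}
Tree: B1–B2
The largest bag has 3 vertices, giving width 2; this decomposition certifies tw(G) ≤ 2. For the lower bound, the 3 vertices {1, 2, 4} are pairwise adjacent, and any tree decomposition puts a clique entirely inside one bag — forcing width ≥ 2. The upper and lower bounds meet at 2, so that is the treewidth.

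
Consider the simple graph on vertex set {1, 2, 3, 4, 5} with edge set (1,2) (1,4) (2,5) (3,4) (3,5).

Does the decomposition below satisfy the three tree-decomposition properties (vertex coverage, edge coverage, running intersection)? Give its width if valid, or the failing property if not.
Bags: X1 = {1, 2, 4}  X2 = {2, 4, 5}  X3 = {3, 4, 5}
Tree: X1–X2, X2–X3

Yes; width 2.

Vertex coverage: the bags together contain {1, 2, 3, 4, 5}, the full vertex set. Edge coverage: each edge of G has both endpoints in at least one bag. Running intersection: for every vertex, the bags containing it form a connected subtree. All three properties hold, so this is a valid tree decomposition of width max|bag| − 1 = 2, and hence tw(G) ≤ 2.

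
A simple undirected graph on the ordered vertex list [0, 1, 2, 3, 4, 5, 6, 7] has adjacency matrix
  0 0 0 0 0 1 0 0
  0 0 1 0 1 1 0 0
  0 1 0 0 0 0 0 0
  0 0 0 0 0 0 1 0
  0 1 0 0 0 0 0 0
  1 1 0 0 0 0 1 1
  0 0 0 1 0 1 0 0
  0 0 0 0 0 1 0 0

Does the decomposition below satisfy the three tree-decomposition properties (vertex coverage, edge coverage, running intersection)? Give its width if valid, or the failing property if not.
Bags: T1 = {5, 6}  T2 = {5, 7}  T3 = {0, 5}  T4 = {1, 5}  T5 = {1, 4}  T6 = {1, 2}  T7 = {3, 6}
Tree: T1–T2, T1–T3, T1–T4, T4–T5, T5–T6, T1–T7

Checking the three conditions: (i) the bags cover all of {0, 1, 2, 3, 4, 5, 6, 7}; (ii) for each edge, some bag contains both endpoints; (iii) the bags containing any fixed vertex form a subtree. All hold, so the decomposition is valid with width 2 − 1 = 1.

Yes; width 1.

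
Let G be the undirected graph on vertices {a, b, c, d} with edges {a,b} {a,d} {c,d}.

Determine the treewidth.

A width-1 tree decomposition is:
Bags: B1 = {c, d}  B2 = {a, d}  B3 = {a, b}
Tree: B1–B2, B2–B3
Each bag holds 2 vertices, so the decomposition has width 1, which upper-bounds the treewidth. Since G has at least one edge (e.g. c–d), it is not an edgeless graph, so tw(G) ≥ 1. Hence tw(G) = 1 exactly.

1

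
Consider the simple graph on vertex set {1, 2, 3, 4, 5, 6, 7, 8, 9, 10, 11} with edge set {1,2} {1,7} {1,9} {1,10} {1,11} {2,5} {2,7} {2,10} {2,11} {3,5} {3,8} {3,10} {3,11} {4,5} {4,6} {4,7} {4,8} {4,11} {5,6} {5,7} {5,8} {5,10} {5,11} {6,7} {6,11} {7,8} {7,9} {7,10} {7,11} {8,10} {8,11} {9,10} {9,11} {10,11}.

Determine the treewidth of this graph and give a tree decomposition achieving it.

Every bag has size at most 5, so the width is 5 − 1 = 4 and tw(G) ≤ 4. Conversely, {3, 5, 8, 10, 11} is a clique of size 5, and the vertices of any clique must share a bag in every tree decomposition; so some bag has ≥ 5 vertices and tw(G) ≥ 4. Therefore the treewidth is 4.

Treewidth 4.
One optimal decomposition is:
Bags: B1 = {5, 7, 8, 10, 11}  B2 = {2, 5, 7, 10, 11}  B3 = {1, 2, 7, 10, 11}  B4 = {1, 7, 9, 10, 11}  B5 = {3, 5, 8, 10, 11}  B6 = {4, 5, 7, 8, 11}  B7 = {4, 5, 6, 7, 11}
Tree: B1–B2, B2–B3, B3–B4, B1–B5, B1–B6, B6–B7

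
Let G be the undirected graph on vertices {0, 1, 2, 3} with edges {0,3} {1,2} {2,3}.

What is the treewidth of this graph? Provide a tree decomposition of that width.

Every bag has size at most 2, so the width is 2 − 1 = 1 and tw(G) ≤ 1. G has an edge, so its treewidth is at least 1. Hence tw(G) = 1 exactly.

Treewidth 1.
Bags: B1 = {1, 2}  B2 = {2, 3}  B3 = {0, 3}
Tree: B1–B2, B2–B3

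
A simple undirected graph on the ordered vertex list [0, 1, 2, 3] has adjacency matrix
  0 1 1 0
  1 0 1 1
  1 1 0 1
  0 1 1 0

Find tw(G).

2

A width-2 tree decomposition is:
Bags: B1 = {0, 1, 2}  B2 = {1, 2, 3}
Tree: B1–B2
Every bag has size at most 3, so the width is 3 − 1 = 2 and tw(G) ≤ 2. Conversely, {0, 1, 2} is a clique of size 3, and the vertices of any clique must share a bag in every tree decomposition; so some bag has ≥ 3 vertices and tw(G) ≥ 2. The upper and lower bounds meet at 2, so that is the treewidth.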